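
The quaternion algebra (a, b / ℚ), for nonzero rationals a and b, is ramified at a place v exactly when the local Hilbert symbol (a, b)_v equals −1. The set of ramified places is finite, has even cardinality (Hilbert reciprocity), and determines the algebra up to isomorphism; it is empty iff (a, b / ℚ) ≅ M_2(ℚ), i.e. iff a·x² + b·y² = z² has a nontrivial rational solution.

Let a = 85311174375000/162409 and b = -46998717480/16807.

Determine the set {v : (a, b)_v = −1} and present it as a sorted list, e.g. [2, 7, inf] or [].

(a, b) ≡ (1190, -2310) mod (ℚ^×)²; places V = {2, 3, 5, 7, 11, 13, 17, 31, ∞}.
(a,b)_11: α=0, u≡7; β=1, v≡8 (mod 11); (7|11)=-1, (8|11)=-1; sign (−1)^0·-1^1·-1^0 = -1.
(a,b)_2: α=3, β=3; u≡3, v≡5 (mod 8); ε(u)ε(v)=1·0, αω(v)=3·1, βω(u)=3·1; sum ≡ 0  ⇒  +1.
(a,b)_31: α=-2, u≡21; β=0, v≡27 (mod 31); (21|31)=-1, (27|31)=-1; sign (−1)^0·-1^0·-1^-2 = +1.
(a,b)_5: α=7, u≡3; β=1, v≡2 (mod 5); (3|5)=-1, (2|5)=-1; sign (−1)^0·-1^1·-1^7 = +1.
(a,b)_13: α=-2, u≡11; β=2, v≡4 (mod 13); (11|13)=-1, (4|13)=+1; sign (−1)^0·-1^2·+1^-2 = +1.
(a,b)_3: α=4, u≡2; β=7, v≡1 (mod 3); (2|3)=-1, (1|3)=+1; sign (−1)^0·-1^7·+1^4 = -1.
(a,b)_∞: sgn(1190)=+, sgn(-2310)=−, so +1.
(a,b)_7: α=3, u≡4; β=-5, v≡6 (mod 7); (4|7)=+1, (6|7)=-1; sign (−1)^1·+1^-5·-1^3 = +1.
(a,b)_17: α=3, u≡16; β=2, v≡15 (mod 17); (16|17)=+1, (15|17)=+1; sign (−1)^0·+1^2·+1^3 = +1.
Ram(1190, -2310) = {3, 11}; no ℚ_3-point on the conic.

[3, 11]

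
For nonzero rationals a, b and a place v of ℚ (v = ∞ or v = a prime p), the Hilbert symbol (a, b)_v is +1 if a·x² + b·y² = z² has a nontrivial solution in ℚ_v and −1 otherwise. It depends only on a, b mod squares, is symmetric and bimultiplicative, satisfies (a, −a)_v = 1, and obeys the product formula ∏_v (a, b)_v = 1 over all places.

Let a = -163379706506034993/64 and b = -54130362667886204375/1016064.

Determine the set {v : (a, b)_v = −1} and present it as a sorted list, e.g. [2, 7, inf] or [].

[53, inf]

(a, b) ≡ (-491257, -23) mod (ℚ^×)²; places V = {2, 3, 5, 7, 13, 17, 23, 31, 53, ∞}.
(a,b)_5: α=0, u≡3; β=4, v≡2 (mod 5); (3|5)=-1, (2|5)=-1; sign (−1)^0·-1^4·-1^0 = +1.
(a,b)_13: α=3, u≡2; β=6, v≡3 (mod 13); (2|13)=-1, (3|13)=+1; sign (−1)^0·-1^6·+1^3 = +1.
(a,b)_23: α=1, u≡13; β=1, v≡5 (mod 23); (13|23)=+1, (5|23)=-1; sign (−1)^1·+1^1·-1^1 = +1.
(a,b)_3: α=6, u≡2; β=-4, v≡1 (mod 3); (2|3)=-1, (1|3)=+1; sign (−1)^0·-1^-4·+1^6 = +1.
(a,b)_53: α=3, u≡24; β=2, v≡14 (mod 53); (24|53)=+1, (14|53)=-1; sign (−1)^0·+1^2·-1^3 = -1.
(a,b)_7: α=0, u≡5; β=-2, v≡5 (mod 7); (5|7)=-1, (5|7)=-1; sign (−1)^0·-1^-2·-1^0 = +1.
(a,b)_2: α=-6, β=-8; u≡7, v≡1 (mod 8); ε(u)ε(v)=1·0, αω(v)=-6·0, βω(u)=-8·0; sum ≡ 0  ⇒  +1.
(a,b)_∞: sgn(-491257)=−, sgn(-23)=−, so -1.
(a,b)_17: α=0, u≡8; β=2, v≡11 (mod 17); (8|17)=+1, (11|17)=-1; sign (−1)^0·+1^2·-1^0 = +1.
(a,b)_31: α=3, u≡4; β=2, v≡10 (mod 31); (4|31)=+1, (10|31)=+1; sign (−1)^0·+1^2·+1^3 = +1.
Ram(-491257, -23) = {53, ∞}; no ℚ_53-point on the conic.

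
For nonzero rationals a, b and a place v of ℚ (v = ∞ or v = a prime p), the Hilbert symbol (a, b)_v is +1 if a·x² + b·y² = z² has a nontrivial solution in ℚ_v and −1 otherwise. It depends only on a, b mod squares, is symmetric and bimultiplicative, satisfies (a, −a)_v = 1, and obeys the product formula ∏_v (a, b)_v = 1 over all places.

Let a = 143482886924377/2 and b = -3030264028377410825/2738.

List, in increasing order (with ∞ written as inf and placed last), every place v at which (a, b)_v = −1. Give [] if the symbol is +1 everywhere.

[7, 17]

Mod squares: a ≡ 4466, b ≡ -336226. Check v ∈ {∞, 2, 5, 7, 11, 13, 17, 29, 31, 37, 43}.
v=∞: 4466 > 0 and -336226 < 0  ⇒  (a,b)_∞ = +1.
v=29: a=29^1·(≡9), b=29^1·(≡28) mod 29; (9|29)=+1, (28|29)=+1; (−1)^{1·1·14}·(+1)^1·(+1)^1 = +1.
v=17: a=17^2·(≡12), b=17^1·(≡14) mod 17; (12|17)=-1, (14|17)=-1; (−1)^{2·1·8}·(-1)^1·(-1)^2 = -1.
v=37: a=37^2·(≡12), b=37^-2·(≡12) mod 37; (12|37)=+1, (12|37)=+1; (−1)^{2·-2·18}·(+1)^-2·(+1)^2 = +1.
v=43: a=43^0·(≡37), b=43^2·(≡5) mod 43; (37|43)=-1, (5|43)=-1; (−1)^{0·2·21}·(-1)^2·(-1)^0 = +1.
v=13: a=13^2·(≡5), b=13^2·(≡2) mod 13; (5|13)=-1, (2|13)=-1; (−1)^{2·2·6}·(-1)^2·(-1)^2 = +1.
v=5: a=5^0·(≡1), b=5^2·(≡4) mod 5; (1|5)=+1, (4|5)=+1; (−1)^{0·2·2}·(+1)^2·(+1)^0 = +1.
v=31: a=31^2·(≡9), b=31^3·(≡8) mod 31; (9|31)=+1, (8|31)=+1; (−1)^{2·3·15}·(+1)^3·(+1)^2 = +1.
v=2: v_2(a)=-1, v_2(b)=-1; units ≡ 1, 7 (mod 8); ε·ε+αω+βω = 0·1+-1·0+-1·0 ≡ 0  ⇒  (a,b)_2 = +1.
v=11: a=11^1·(≡6), b=11^1·(≡4) mod 11; (6|11)=-1, (4|11)=+1; (−1)^{1·1·5}·(-1)^1·(+1)^1 = +1.
v=7: a=7^1·(≡4), b=7^4·(≡6) mod 7; (4|7)=+1, (6|7)=-1; (−1)^{1·4·3}·(+1)^4·(-1)^1 = -1.
Ram(4466, -336226) = {7, 17}; no ℚ_7-point on the conic.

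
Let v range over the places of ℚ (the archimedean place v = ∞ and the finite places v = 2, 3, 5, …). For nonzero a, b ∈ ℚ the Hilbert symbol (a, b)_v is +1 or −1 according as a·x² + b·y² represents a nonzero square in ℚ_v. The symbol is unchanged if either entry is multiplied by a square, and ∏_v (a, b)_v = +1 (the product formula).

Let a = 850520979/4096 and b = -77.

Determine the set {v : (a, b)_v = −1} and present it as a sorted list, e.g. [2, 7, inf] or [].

Mod squares: a ≡ 1771, b ≡ -77. Check v ∈ {∞, 2, 3, 7, 11, 23}.
v=2: v_2(a)=-12, v_2(b)=0; units ≡ 3, 3 (mod 8); ε·ε+αω+βω = 1·1+-12·1+0·1 ≡ 1  ⇒  (a,b)_2 = -1.
v=23: a=23^1·(≡13), b=23^0·(≡15) mod 23; (13|23)=+1, (15|23)=-1; (−1)^{1·0·11}·(+1)^0·(-1)^1 = -1.
v=11: a=11^3·(≡2), b=11^1·(≡4) mod 11; (2|11)=-1, (4|11)=+1; (−1)^{3·1·5}·(-1)^1·(+1)^3 = +1.
v=∞: 1771 > 0 and -77 < 0  ⇒  (a,b)_∞ = +1.
v=7: a=7^3·(≡1), b=7^1·(≡3) mod 7; (1|7)=+1, (3|7)=-1; (−1)^{3·1·3}·(+1)^1·(-1)^3 = +1.
v=3: a=3^4·(≡1), b=3^0·(≡1) mod 3; (1|3)=+1, (1|3)=+1; (−1)^{4·0·1}·(+1)^0·(+1)^4 = +1.
(1771, -77 / ℚ) ramifies at {2, 23}: a division algebra.

[2, 23]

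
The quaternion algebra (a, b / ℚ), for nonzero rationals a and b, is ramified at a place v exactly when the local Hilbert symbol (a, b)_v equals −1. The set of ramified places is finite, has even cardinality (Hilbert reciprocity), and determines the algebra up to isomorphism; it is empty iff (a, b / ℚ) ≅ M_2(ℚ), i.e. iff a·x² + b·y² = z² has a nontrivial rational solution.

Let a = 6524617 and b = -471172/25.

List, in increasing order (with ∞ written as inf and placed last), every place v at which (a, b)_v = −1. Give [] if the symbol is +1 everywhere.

Mod squares: a ≡ 6524617, b ≡ -697. Check v ∈ {∞, 2, 5, 11, 13, 17, 23, 37, 41}.
v=5: a=5^0·(≡2), b=5^-2·(≡3) mod 5; (2|5)=-1, (3|5)=-1; (−1)^{0·-2·2}·(-1)^-2·(-1)^0 = +1.
v=13: a=13^0·(≡8), b=13^2·(≡6) mod 13; (8|13)=-1, (6|13)=-1; (−1)^{0·2·6}·(-1)^2·(-1)^0 = +1.
v=2: v_2(a)=0, v_2(b)=2; units ≡ 1, 7 (mod 8); ε·ε+αω+βω = 0·1+0·0+2·0 ≡ 0  ⇒  (a,b)_2 = +1.
v=∞: 6524617 > 0 and -697 < 0  ⇒  (a,b)_∞ = +1.
v=17: a=17^1·(≡9), b=17^1·(≡12) mod 17; (9|17)=+1, (12|17)=-1; (−1)^{1·1·8}·(+1)^1·(-1)^1 = -1.
v=41: a=41^1·(≡16), b=41^1·(≡11) mod 41; (16|41)=+1, (11|41)=-1; (−1)^{1·1·20}·(+1)^1·(-1)^1 = -1.
v=23: a=23^1·(≡20), b=23^0·(≡3) mod 23; (20|23)=-1, (3|23)=+1; (−1)^{1·0·11}·(-1)^0·(+1)^1 = +1.
v=11: a=11^1·(≡5), b=11^0·(≡8) mod 11; (5|11)=+1, (8|11)=-1; (−1)^{1·0·5}·(+1)^0·(-1)^1 = -1.
v=37: a=37^1·(≡36), b=37^0·(≡32) mod 37; (36|37)=+1, (32|37)=-1; (−1)^{1·0·18}·(+1)^0·(-1)^1 = -1.
Ram(6524617, -697) = {11, 17, 37, 41}; no ℚ_11-point on the conic.

[11, 17, 37, 41]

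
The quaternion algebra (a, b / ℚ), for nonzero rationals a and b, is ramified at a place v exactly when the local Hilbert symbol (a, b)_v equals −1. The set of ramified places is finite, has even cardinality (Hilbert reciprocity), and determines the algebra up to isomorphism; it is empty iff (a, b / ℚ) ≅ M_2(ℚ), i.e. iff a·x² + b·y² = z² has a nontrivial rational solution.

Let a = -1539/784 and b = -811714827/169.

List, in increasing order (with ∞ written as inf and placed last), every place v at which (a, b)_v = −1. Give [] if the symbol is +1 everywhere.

(a, b) ≡ (-19, -6708387) mod (ℚ^×)²; places V = {2, 3, 7, 11, 13, 17, 19, 23, 43, ∞}.
(a,b)_17: α=0, u≡4; β=1, v≡14 (mod 17); (4|17)=+1, (14|17)=-1; sign (−1)^0·+1^1·-1^0 = +1.
(a,b)_19: α=1, u≡18; β=1, v≡5 (mod 19); (18|19)=-1, (5|19)=+1; sign (−1)^1·-1^1·+1^1 = +1.
(a,b)_∞: sgn(-19)=−, sgn(-6708387)=−, so -1.
(a,b)_23: α=0, u≡1; β=1, v≡7 (mod 23); (1|23)=+1, (7|23)=-1; sign (−1)^0·+1^1·-1^0 = +1.
(a,b)_3: α=4, u≡2; β=1, v≡2 (mod 3); (2|3)=-1, (2|3)=-1; sign (−1)^0·-1^1·-1^4 = -1.
(a,b)_7: α=-2, u≡4; β=1, v≡2 (mod 7); (4|7)=+1, (2|7)=+1; sign (−1)^0·+1^1·+1^-2 = +1.
(a,b)_13: α=0, u≡2; β=-2, v≡12 (mod 13); (2|13)=-1, (12|13)=+1; sign (−1)^0·-1^-2·+1^0 = +1.
(a,b)_2: α=-4, β=0; u≡5, v≡5 (mod 8); ε(u)ε(v)=0·0, αω(v)=-4·1, βω(u)=0·1; sum ≡ 0  ⇒  +1.
(a,b)_43: α=0, u≡31; β=1, v≡1 (mod 43); (31|43)=+1, (1|43)=+1; sign (−1)^0·+1^1·+1^0 = +1.
(a,b)_11: α=0, u≡4; β=2, v≡10 (mod 11); (4|11)=+1, (10|11)=-1; sign (−1)^0·+1^2·-1^0 = +1.
|Ram(-19, -6708387)| = 2, even; anisotropic at {3, ∞}.

[3, inf]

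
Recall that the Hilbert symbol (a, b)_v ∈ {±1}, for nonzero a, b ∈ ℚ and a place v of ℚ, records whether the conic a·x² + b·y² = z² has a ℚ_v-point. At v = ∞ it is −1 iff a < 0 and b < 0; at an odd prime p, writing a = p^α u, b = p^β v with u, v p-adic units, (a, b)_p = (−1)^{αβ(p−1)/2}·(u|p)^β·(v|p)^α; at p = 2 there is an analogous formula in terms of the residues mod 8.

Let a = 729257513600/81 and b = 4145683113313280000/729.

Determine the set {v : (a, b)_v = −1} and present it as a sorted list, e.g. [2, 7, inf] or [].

[7, 11, 17, 19]

Mod squares: a ≡ 266, b ≡ 2618. Check v ∈ {∞, 2, 3, 5, 7, 11, 17, 19}.
v=19: a=19^1·(≡3), b=19^2·(≡15) mod 19; (3|19)=-1, (15|19)=-1; (−1)^{1·2·9}·(-1)^2·(-1)^1 = -1.
v=3: a=3^-4·(≡2), b=3^-6·(≡2) mod 3; (2|3)=-1, (2|3)=-1; (−1)^{-4·-6·1}·(-1)^-6·(-1)^-4 = +1.
v=7: a=7^3·(≡5), b=7^3·(≡5) mod 7; (5|7)=-1, (5|7)=-1; (−1)^{3·3·3}·(-1)^3·(-1)^3 = -1.
v=∞: 266 > 0 and 2618 > 0  ⇒  (a,b)_∞ = +1.
v=11: a=11^2·(≡10), b=11^3·(≡10) mod 11; (10|11)=-1, (10|11)=-1; (−1)^{2·3·5}·(-1)^3·(-1)^2 = -1.
v=5: a=5^2·(≡4), b=5^4·(≡2) mod 5; (4|5)=+1, (2|5)=-1; (−1)^{2·4·2}·(+1)^4·(-1)^2 = +1.
v=17: a=17^2·(≡5), b=17^3·(≡15) mod 17; (5|17)=-1, (15|17)=+1; (−1)^{2·3·8}·(-1)^3·(+1)^2 = -1.
v=2: v_2(a)=7, v_2(b)=13; units ≡ 5, 5 (mod 8); ε·ε+αω+βω = 0·0+7·1+13·1 ≡ 0  ⇒  (a,b)_2 = +1.
(266, 2618 / ℚ) ramifies at {7, 11, 17, 19}: a division algebra.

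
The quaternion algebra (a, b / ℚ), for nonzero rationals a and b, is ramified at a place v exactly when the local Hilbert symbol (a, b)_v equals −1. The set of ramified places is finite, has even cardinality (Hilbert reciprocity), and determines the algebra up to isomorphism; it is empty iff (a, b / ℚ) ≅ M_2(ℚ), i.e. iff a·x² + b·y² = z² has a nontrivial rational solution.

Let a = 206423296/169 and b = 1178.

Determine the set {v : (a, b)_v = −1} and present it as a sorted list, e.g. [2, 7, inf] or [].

[2, 31]

(a, b) ≡ (589, 1178) mod (ℚ^×)²; places V = {2, 13, 19, 31, 37, ∞}.
(a,b)_31: α=1, u≡10; β=1, v≡7 (mod 31); (10|31)=+1, (7|31)=+1; sign (−1)^1·+1^1·+1^1 = -1.
(a,b)_19: α=1, u≡3; β=1, v≡5 (mod 19); (3|19)=-1, (5|19)=+1; sign (−1)^1·-1^1·+1^1 = +1.
(a,b)_13: α=-2, u≡1; β=0, v≡8 (mod 13); (1|13)=+1, (8|13)=-1; sign (−1)^0·+1^0·-1^-2 = +1.
(a,b)_∞: sgn(589)=+, sgn(1178)=+, so +1.
(a,b)_37: α=2, u≡11; β=0, v≡31 (mod 37); (11|37)=+1, (31|37)=-1; sign (−1)^0·+1^0·-1^2 = +1.
(a,b)_2: α=8, β=1; u≡5, v≡5 (mod 8); ε(u)ε(v)=0·0, αω(v)=8·1, βω(u)=1·1; sum ≡ 1  ⇒  -1.
|Ram(589, 1178)| = 2, even; anisotropic at {2, 31}.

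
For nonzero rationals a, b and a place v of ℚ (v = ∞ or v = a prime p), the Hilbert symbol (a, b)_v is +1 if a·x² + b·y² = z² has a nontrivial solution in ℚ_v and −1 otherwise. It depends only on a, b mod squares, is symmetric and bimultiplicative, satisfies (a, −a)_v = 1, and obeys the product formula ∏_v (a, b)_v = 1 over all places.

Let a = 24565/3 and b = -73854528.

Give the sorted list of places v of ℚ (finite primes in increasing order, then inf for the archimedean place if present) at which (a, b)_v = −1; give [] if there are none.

[2, 3, 5, 11]

(a, b) ≡ (255, -33) mod (ℚ^×)²; places V = {2, 3, 5, 11, 17, ∞}.
(a,b)_11: α=0, u≡8; β=3, v≡7 (mod 11); (8|11)=-1, (7|11)=-1; sign (−1)^0·-1^3·-1^0 = -1.
(a,b)_2: α=0, β=6; u≡7, v≡7 (mod 8); ε(u)ε(v)=1·1, αω(v)=0·0, βω(u)=6·0; sum ≡ 1  ⇒  -1.
(a,b)_17: α=3, u≡13; β=2, v≡9 (mod 17); (13|17)=+1, (9|17)=+1; sign (−1)^0·+1^2·+1^3 = +1.
(a,b)_∞: sgn(255)=+, sgn(-33)=−, so +1.
(a,b)_3: α=-1, u≡1; β=1, v≡1 (mod 3); (1|3)=+1, (1|3)=+1; sign (−1)^1·+1^1·+1^-1 = -1.
(a,b)_5: α=1, u≡1; β=0, v≡2 (mod 5); (1|5)=+1, (2|5)=-1; sign (−1)^0·+1^0·-1^1 = -1.
(255, -33 / ℚ) ramifies at {2, 3, 5, 11}: a division algebra.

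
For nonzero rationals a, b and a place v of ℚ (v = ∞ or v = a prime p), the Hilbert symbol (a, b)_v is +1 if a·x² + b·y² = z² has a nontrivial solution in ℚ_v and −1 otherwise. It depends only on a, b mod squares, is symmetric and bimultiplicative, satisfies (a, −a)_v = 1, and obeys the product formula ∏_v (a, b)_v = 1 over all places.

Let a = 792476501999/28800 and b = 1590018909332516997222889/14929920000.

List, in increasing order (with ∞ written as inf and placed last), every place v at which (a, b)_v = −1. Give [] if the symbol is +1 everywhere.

Mod squares: a ≡ 5278, b ≡ 19778. Check v ∈ {∞, 2, 3, 5, 7, 11, 13, 17, 29, 31, 43}.
v=13: a=13^3·(≡3), b=13^4·(≡7) mod 13; (3|13)=+1, (7|13)=-1; (−1)^{3·4·6}·(+1)^4·(-1)^3 = -1.
v=29: a=29^1·(≡3), b=29^1·(≡10) mod 29; (3|29)=-1, (10|29)=-1; (−1)^{1·1·14}·(-1)^1·(-1)^1 = +1.
v=43: a=43^2·(≡29), b=43^4·(≡17) mod 43; (29|43)=-1, (17|43)=+1; (−1)^{2·4·21}·(-1)^4·(+1)^2 = +1.
v=3: a=3^-2·(≡1), b=3^-6·(≡2) mod 3; (1|3)=+1, (2|3)=-1; (−1)^{-2·-6·1}·(+1)^-6·(-1)^-2 = +1.
v=31: a=31^2·(≡4), b=31^3·(≡9) mod 31; (4|31)=+1, (9|31)=+1; (−1)^{2·3·15}·(+1)^3·(+1)^2 = +1.
v=11: a=11^0·(≡3), b=11^3·(≡4) mod 11; (3|11)=+1, (4|11)=+1; (−1)^{0·3·5}·(+1)^3·(+1)^0 = +1.
v=2: v_2(a)=-7, v_2(b)=-15; units ≡ 7, 1 (mod 8); ε·ε+αω+βω = 1·0+-7·0+-15·0 ≡ 0  ⇒  (a,b)_2 = +1.
v=17: a=17^0·(≡4), b=17^2·(≡6) mod 17; (4|17)=+1, (6|17)=-1; (−1)^{0·2·8}·(+1)^2·(-1)^0 = +1.
v=5: a=5^-2·(≡2), b=5^-4·(≡2) mod 5; (2|5)=-1, (2|5)=-1; (−1)^{-2·-4·2}·(-1)^-4·(-1)^-2 = +1.
v=∞: 5278 > 0 and 19778 > 0  ⇒  (a,b)_∞ = +1.
v=7: a=7^1·(≡6), b=7^2·(≡6) mod 7; (6|7)=-1, (6|7)=-1; (−1)^{1·2·3}·(-1)^2·(-1)^1 = -1.
Ram(5278, 19778) = {7, 13}; no ℚ_7-point on the conic.

[7, 13]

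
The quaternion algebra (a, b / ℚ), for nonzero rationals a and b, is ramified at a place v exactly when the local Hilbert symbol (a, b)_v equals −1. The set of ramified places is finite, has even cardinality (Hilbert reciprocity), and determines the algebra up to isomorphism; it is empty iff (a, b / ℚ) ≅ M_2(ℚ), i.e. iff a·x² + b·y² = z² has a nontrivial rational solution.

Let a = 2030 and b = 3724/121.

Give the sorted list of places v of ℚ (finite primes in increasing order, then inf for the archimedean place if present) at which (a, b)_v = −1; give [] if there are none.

(a, b) ≡ (2030, 19) mod (ℚ^×)²; places V = {2, 5, 7, 11, 19, 29, ∞}.
(a,b)_∞: sgn(2030)=+, sgn(19)=+, so +1.
(a,b)_2: α=1, β=2; u≡7, v≡3 (mod 8); ε(u)ε(v)=1·1, αω(v)=1·1, βω(u)=2·0; sum ≡ 0  ⇒  +1.
(a,b)_11: α=0, u≡6; β=-2, v≡6 (mod 11); (6|11)=-1, (6|11)=-1; sign (−1)^0·-1^-2·-1^0 = +1.
(a,b)_7: α=1, u≡3; β=2, v≡3 (mod 7); (3|7)=-1, (3|7)=-1; sign (−1)^0·-1^2·-1^1 = -1.
(a,b)_29: α=1, u≡12; β=0, v≡14 (mod 29); (12|29)=-1, (14|29)=-1; sign (−1)^0·-1^0·-1^1 = -1.
(a,b)_5: α=1, u≡1; β=0, v≡4 (mod 5); (1|5)=+1, (4|5)=+1; sign (−1)^0·+1^0·+1^1 = +1.
(a,b)_19: α=0, u≡16; β=1, v≡9 (mod 19); (16|19)=+1, (9|19)=+1; sign (−1)^0·+1^1·+1^0 = +1.
|Ram(2030, 19)| = 2, even; anisotropic at {7, 29}.

[7, 29]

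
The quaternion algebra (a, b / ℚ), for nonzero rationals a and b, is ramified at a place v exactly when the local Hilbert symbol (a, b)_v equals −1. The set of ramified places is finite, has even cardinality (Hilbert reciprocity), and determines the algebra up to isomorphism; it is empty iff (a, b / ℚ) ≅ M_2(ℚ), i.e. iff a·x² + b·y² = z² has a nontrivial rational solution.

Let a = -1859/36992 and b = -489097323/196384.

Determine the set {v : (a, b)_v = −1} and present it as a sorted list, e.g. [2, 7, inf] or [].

Mod squares: a ≡ -22, b ≡ -10933142. Check v ∈ {∞, 2, 3, 11, 13, 17, 19, 23, 31, 41}.
v=23: a=23^0·(≡12), b=23^1·(≡17) mod 23; (12|23)=+1, (17|23)=-1; (−1)^{0·1·11}·(+1)^1·(-1)^0 = +1.
v=31: a=31^0·(≡7), b=31^1·(≡7) mod 31; (7|31)=+1, (7|31)=+1; (−1)^{0·1·15}·(+1)^1·(+1)^0 = +1.
v=41: a=41^0·(≡15), b=41^1·(≡8) mod 41; (15|41)=-1, (8|41)=+1; (−1)^{0·1·20}·(-1)^1·(+1)^0 = -1.
v=19: a=19^0·(≡16), b=19^-2·(≡1) mod 19; (16|19)=+1, (1|19)=+1; (−1)^{0·-2·9}·(+1)^-2·(+1)^0 = +1.
v=2: v_2(a)=-7, v_2(b)=-5; units ≡ 5, 5 (mod 8); ε·ε+αω+βω = 0·0+-7·1+-5·1 ≡ 0  ⇒  (a,b)_2 = +1.
v=11: a=11^1·(≡4), b=11^1·(≡4) mod 11; (4|11)=+1, (4|11)=+1; (−1)^{1·1·5}·(+1)^1·(+1)^1 = -1.
v=13: a=13^2·(≡4), b=13^2·(≡1) mod 13; (4|13)=+1, (1|13)=+1; (−1)^{2·2·6}·(+1)^2·(+1)^2 = +1.
v=3: a=3^0·(≡2), b=3^2·(≡1) mod 3; (2|3)=-1, (1|3)=+1; (−1)^{0·2·1}·(-1)^2·(+1)^0 = +1.
v=17: a=17^-2·(≡5), b=17^-1·(≡8) mod 17; (5|17)=-1, (8|17)=+1; (−1)^{-2·-1·8}·(-1)^-1·(+1)^-2 = -1.
v=∞: -22 < 0 and -10933142 < 0  ⇒  (a,b)_∞ = -1.
(-22, -10933142 / ℚ) ramifies at {11, 17, 41, ∞}: a division algebra.

[11, 17, 41, inf]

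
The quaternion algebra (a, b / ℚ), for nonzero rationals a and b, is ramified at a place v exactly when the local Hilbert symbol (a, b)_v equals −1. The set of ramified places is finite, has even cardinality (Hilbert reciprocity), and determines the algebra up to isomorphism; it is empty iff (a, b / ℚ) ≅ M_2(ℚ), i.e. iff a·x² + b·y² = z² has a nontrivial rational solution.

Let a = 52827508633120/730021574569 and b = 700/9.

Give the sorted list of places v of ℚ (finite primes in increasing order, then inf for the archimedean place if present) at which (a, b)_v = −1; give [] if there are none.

Mod squares: a ≡ 130, b ≡ 7. Check v ∈ {∞, 2, 3, 5, 7, 13, 23, 41, 47, 53}.
v=23: a=23^2·(≡7), b=23^0·(≡19) mod 23; (7|23)=-1, (19|23)=-1; (−1)^{2·0·11}·(-1)^0·(-1)^2 = +1.
v=47: a=47^-2·(≡12), b=47^0·(≡36) mod 47; (12|47)=+1, (36|47)=+1; (−1)^{-2·0·23}·(+1)^0·(+1)^-2 = +1.
v=∞: 130 > 0 and 7 > 0  ⇒  (a,b)_∞ = +1.
v=53: a=53^-2·(≡15), b=53^0·(≡13) mod 53; (15|53)=+1, (13|53)=+1; (−1)^{-2·0·26}·(+1)^0·(+1)^-2 = +1.
v=41: a=41^2·(≡19), b=41^0·(≡14) mod 41; (19|41)=-1, (14|41)=-1; (−1)^{2·0·20}·(-1)^0·(-1)^2 = +1.
v=13: a=13^5·(≡1), b=13^0·(≡7) mod 13; (1|13)=+1, (7|13)=-1; (−1)^{5·0·6}·(+1)^0·(-1)^5 = -1.
v=3: a=3^0·(≡1), b=3^-2·(≡1) mod 3; (1|3)=+1, (1|3)=+1; (−1)^{0·-2·1}·(+1)^-2·(+1)^0 = +1.
v=7: a=7^-6·(≡4), b=7^1·(≡1) mod 7; (4|7)=+1, (1|7)=+1; (−1)^{-6·1·3}·(+1)^1·(+1)^-6 = +1.
v=2: v_2(a)=5, v_2(b)=2; units ≡ 1, 7 (mod 8); ε·ε+αω+βω = 0·1+5·0+2·0 ≡ 0  ⇒  (a,b)_2 = +1.
v=5: a=5^1·(≡1), b=5^2·(≡2) mod 5; (1|5)=+1, (2|5)=-1; (−1)^{1·2·2}·(+1)^2·(-1)^1 = -1.
(130, 7 / ℚ) ramifies at {5, 13}: a division algebra.

[5, 13]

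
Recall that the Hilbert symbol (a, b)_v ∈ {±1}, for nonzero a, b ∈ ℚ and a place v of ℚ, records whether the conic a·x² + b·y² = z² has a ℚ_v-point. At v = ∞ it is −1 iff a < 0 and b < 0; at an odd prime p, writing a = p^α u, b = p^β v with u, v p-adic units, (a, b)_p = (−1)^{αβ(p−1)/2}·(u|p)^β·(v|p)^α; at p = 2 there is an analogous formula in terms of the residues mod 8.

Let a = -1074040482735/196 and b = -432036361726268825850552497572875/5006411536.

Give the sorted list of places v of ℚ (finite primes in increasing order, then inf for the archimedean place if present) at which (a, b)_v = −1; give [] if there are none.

[31, 41, 43, inf]

Mod squares: a ≡ -87171535, b ≡ -2035. Check v ∈ {∞, 2, 3, 5, 7, 11, 13, 19, 29, 31, 37, 41, 43}.
v=11: a=11^1·(≡5), b=11^5·(≡10) mod 11; (5|11)=+1, (10|11)=-1; (−1)^{1·5·5}·(+1)^5·(-1)^1 = +1.
v=31: a=31^1·(≡4), b=31^2·(≡11) mod 31; (4|31)=+1, (11|31)=-1; (−1)^{1·2·15}·(+1)^2·(-1)^1 = -1.
v=13: a=13^0·(≡1), b=13^2·(≡11) mod 13; (1|13)=+1, (11|13)=-1; (−1)^{0·2·6}·(+1)^2·(-1)^0 = +1.
v=37: a=37^2·(≡34), b=37^5·(≡31) mod 37; (34|37)=+1, (31|37)=-1; (−1)^{2·5·18}·(+1)^5·(-1)^2 = +1.
v=3: a=3^2·(≡2), b=3^6·(≡2) mod 3; (2|3)=-1, (2|3)=-1; (−1)^{2·6·1}·(-1)^6·(-1)^2 = +1.
v=7: a=7^-2·(≡1), b=7^-4·(≡4) mod 7; (1|7)=+1, (4|7)=+1; (−1)^{-2·-4·3}·(+1)^-4·(+1)^-2 = +1.
v=43: a=43^1·(≡37), b=43^2·(≡42) mod 43; (37|43)=-1, (42|43)=-1; (−1)^{1·2·21}·(-1)^2·(-1)^1 = -1.
v=2: v_2(a)=-2, v_2(b)=-4; units ≡ 1, 5 (mod 8); ε·ε+αω+βω = 0·0+-2·1+-4·0 ≡ 0  ⇒  (a,b)_2 = +1.
v=5: a=5^1·(≡3), b=5^3·(≡2) mod 5; (3|5)=-1, (2|5)=-1; (−1)^{1·3·2}·(-1)^3·(-1)^1 = +1.
v=29: a=29^1·(≡25), b=29^2·(≡25) mod 29; (25|29)=+1, (25|29)=+1; (−1)^{1·2·14}·(+1)^2·(+1)^1 = +1.
v=19: a=19^0·(≡4), b=19^-4·(≡4) mod 19; (4|19)=+1, (4|19)=+1; (−1)^{0·-4·9}·(+1)^-4·(+1)^0 = +1.
v=∞: -87171535 < 0 and -2035 < 0  ⇒  (a,b)_∞ = -1.
v=41: a=41^1·(≡9), b=41^2·(≡7) mod 41; (9|41)=+1, (7|41)=-1; (−1)^{1·2·20}·(+1)^2·(-1)^1 = -1.
(-87171535, -2035 / ℚ) ramifies at {31, 41, 43, ∞}: a division algebra.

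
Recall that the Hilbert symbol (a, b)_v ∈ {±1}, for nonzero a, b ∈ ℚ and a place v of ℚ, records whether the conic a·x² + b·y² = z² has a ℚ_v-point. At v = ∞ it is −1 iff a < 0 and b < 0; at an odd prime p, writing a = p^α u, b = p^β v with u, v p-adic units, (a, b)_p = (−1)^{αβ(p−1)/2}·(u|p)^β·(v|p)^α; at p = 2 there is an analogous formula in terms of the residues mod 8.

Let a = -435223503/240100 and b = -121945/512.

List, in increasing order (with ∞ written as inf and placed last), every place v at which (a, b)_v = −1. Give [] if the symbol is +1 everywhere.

[5, 11, 29, inf]

(a, b) ≡ (-286143, -290) mod (ℚ^×)²; places V = {2, 3, 5, 7, 11, 13, 23, 29, ∞}.
(a,b)_7: α=-4, u≡3; β=0, v≡2 (mod 7); (3|7)=-1, (2|7)=+1; sign (−1)^0·-1^0·+1^-4 = +1.
(a,b)_29: α=1, u≡6; β=3, v≡15 (mod 29); (6|29)=+1, (15|29)=-1; sign (−1)^0·+1^3·-1^1 = -1.
(a,b)_∞: sgn(-286143)=−, sgn(-290)=−, so -1.
(a,b)_13: α=3, u≡7; β=0, v≡12 (mod 13); (7|13)=-1, (12|13)=+1; sign (−1)^0·-1^0·+1^3 = +1.
(a,b)_3: α=3, u≡1; β=0, v≡1 (mod 3); (1|3)=+1, (1|3)=+1; sign (−1)^0·+1^0·+1^3 = +1.
(a,b)_11: α=1, u≡2; β=0, v≡2 (mod 11); (2|11)=-1, (2|11)=-1; sign (−1)^0·-1^0·-1^1 = -1.
(a,b)_5: α=-2, u≡3; β=1, v≡3 (mod 5); (3|5)=-1, (3|5)=-1; sign (−1)^0·-1^1·-1^-2 = -1.
(a,b)_2: α=-2, β=-9; u≡1, v≡7 (mod 8); ε(u)ε(v)=0·1, αω(v)=-2·0, βω(u)=-9·0; sum ≡ 0  ⇒  +1.
(a,b)_23: α=1, u≡2; β=0, v≡4 (mod 23); (2|23)=+1, (4|23)=+1; sign (−1)^0·+1^0·+1^1 = +1.
|Ram(-286143, -290)| = 4, even; anisotropic at {5, 11, 29, ∞}.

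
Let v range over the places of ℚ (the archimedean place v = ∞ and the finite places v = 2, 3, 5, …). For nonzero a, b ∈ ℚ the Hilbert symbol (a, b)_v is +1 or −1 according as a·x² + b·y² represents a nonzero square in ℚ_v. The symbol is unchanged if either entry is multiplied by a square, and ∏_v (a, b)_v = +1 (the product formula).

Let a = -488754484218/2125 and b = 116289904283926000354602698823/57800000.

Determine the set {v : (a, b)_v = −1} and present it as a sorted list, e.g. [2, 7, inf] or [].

[5, 11]

(a, b) ≡ (-11741730, 715) mod (ℚ^×)²; places V = {2, 3, 5, 7, 11, 13, 17, 19, 23, 37, 41, ∞}.
(a,b)_∞: sgn(-11741730)=−, sgn(715)=+, so +1.
(a,b)_11: α=3, u≡6; β=7, v≡8 (mod 11); (6|11)=-1, (8|11)=-1; sign (−1)^1·-1^7·-1^3 = -1.
(a,b)_2: α=1, β=-6; u≡7, v≡3 (mod 8); ε(u)ε(v)=1·1, αω(v)=1·1, βω(u)=-6·0; sum ≡ 0  ⇒  +1.
(a,b)_3: α=5, u≡1; β=10, v≡1 (mod 3); (1|3)=+1, (1|3)=+1; sign (−1)^0·+1^10·+1^5 = +1.
(a,b)_19: α=2, u≡11; β=4, v≡15 (mod 19); (11|19)=+1, (15|19)=-1; sign (−1)^0·+1^4·-1^2 = +1.
(a,b)_23: α=1, u≡7; β=2, v≡6 (mod 23); (7|23)=-1, (6|23)=+1; sign (−1)^0·-1^2·+1^1 = +1.
(a,b)_37: α=0, u≡8; β=2, v≡34 (mod 37); (8|37)=-1, (34|37)=+1; sign (−1)^0·-1^2·+1^0 = +1.
(a,b)_7: α=1, u≡6; β=2, v≡1 (mod 7); (6|7)=-1, (1|7)=+1; sign (−1)^0·-1^2·+1^1 = +1.
(a,b)_41: α=0, u≡38; β=2, v≡1 (mod 41); (38|41)=-1, (1|41)=+1; sign (−1)^0·-1^2·+1^0 = +1.
(a,b)_13: α=1, u≡4; β=1, v≡3 (mod 13); (4|13)=+1, (3|13)=+1; sign (−1)^0·+1^1·+1^1 = +1.
(a,b)_17: α=-1, u≡7; β=-2, v≡15 (mod 17); (7|17)=-1, (15|17)=+1; sign (−1)^0·-1^-2·+1^-1 = +1.
(a,b)_5: α=-3, u≡1; β=-5, v≡3 (mod 5); (1|5)=+1, (3|5)=-1; sign (−1)^0·+1^-5·-1^-3 = -1.
Ram(-11741730, 715) = {5, 11}; no ℚ_5-point on the conic.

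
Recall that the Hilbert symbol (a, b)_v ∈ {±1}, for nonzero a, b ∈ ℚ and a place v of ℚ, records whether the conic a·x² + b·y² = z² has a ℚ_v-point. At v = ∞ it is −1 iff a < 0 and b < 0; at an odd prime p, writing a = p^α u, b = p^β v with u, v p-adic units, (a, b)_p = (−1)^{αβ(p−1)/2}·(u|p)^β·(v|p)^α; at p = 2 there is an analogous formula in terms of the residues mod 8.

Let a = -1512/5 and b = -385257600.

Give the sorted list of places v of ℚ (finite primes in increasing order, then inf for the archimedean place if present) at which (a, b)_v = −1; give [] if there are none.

[2, 7, 13, inf]

(a, b) ≡ (-210, -546) mod (ℚ^×)²; places V = {2, 3, 5, 7, 13, ∞}.
(a,b)_7: α=1, u≡3; β=3, v≡6 (mod 7); (3|7)=-1, (6|7)=-1; sign (−1)^1·-1^3·-1^1 = -1.
(a,b)_5: α=-1, u≡3; β=2, v≡1 (mod 5); (3|5)=-1, (1|5)=+1; sign (−1)^0·-1^2·+1^-1 = +1.
(a,b)_13: α=0, u≡7; β=1, v≡3 (mod 13); (7|13)=-1, (3|13)=+1; sign (−1)^0·-1^1·+1^0 = -1.
(a,b)_2: α=3, β=7; u≡7, v≡7 (mod 8); ε(u)ε(v)=1·1, αω(v)=3·0, βω(u)=7·0; sum ≡ 1  ⇒  -1.
(a,b)_∞: sgn(-210)=−, sgn(-546)=−, so -1.
(a,b)_3: α=3, u≡2; β=3, v≡1 (mod 3); (2|3)=-1, (1|3)=+1; sign (−1)^1·-1^3·+1^3 = +1.
Ram(-210, -546) = {2, 7, 13, ∞}; no ℚ_2-point on the conic.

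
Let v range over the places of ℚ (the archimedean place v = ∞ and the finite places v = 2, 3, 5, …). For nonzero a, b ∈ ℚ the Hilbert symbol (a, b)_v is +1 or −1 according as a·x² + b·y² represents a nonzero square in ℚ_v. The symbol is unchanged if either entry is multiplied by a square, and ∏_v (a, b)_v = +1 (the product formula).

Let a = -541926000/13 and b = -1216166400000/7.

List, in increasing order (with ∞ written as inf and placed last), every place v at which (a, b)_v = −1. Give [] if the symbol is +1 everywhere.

[3, 7, 11, inf]

(a, b) ≡ (-1956955, -41055) mod (ℚ^×)²; places V = {2, 3, 5, 7, 11, 13, 17, 23, ∞}.
(a,b)_5: α=3, u≡4; β=5, v≡1 (mod 5); (4|5)=+1, (1|5)=+1; sign (−1)^0·+1^5·+1^3 = +1.
(a,b)_11: α=1, u≡4; β=0, v≡6 (mod 11); (4|11)=+1, (6|11)=-1; sign (−1)^0·+1^0·-1^1 = -1.
(a,b)_2: α=4, β=12; u≡5, v≡1 (mod 8); ε(u)ε(v)=0·0, αω(v)=4·0, βω(u)=12·1; sum ≡ 0  ⇒  +1.
(a,b)_17: α=1, u≡2; β=1, v≡9 (mod 17); (2|17)=+1, (9|17)=+1; sign (−1)^0·+1^1·+1^1 = +1.
(a,b)_13: α=-1, u≡8; β=0, v≡1 (mod 13); (8|13)=-1, (1|13)=+1; sign (−1)^0·-1^0·+1^-1 = +1.
(a,b)_∞: sgn(-1956955)=−, sgn(-41055)=−, so -1.
(a,b)_3: α=2, u≡2; β=5, v≡1 (mod 3); (2|3)=-1, (1|3)=+1; sign (−1)^0·-1^5·+1^2 = -1.
(a,b)_7: α=1, u≡2; β=-1, v≡1 (mod 7); (2|7)=+1, (1|7)=+1; sign (−1)^1·+1^-1·+1^1 = -1.
(a,b)_23: α=1, u≡11; β=1, v≡12 (mod 23); (11|23)=-1, (12|23)=+1; sign (−1)^1·-1^1·+1^1 = +1.
|Ram(-1956955, -41055)| = 4, even; anisotropic at {3, 7, 11, ∞}.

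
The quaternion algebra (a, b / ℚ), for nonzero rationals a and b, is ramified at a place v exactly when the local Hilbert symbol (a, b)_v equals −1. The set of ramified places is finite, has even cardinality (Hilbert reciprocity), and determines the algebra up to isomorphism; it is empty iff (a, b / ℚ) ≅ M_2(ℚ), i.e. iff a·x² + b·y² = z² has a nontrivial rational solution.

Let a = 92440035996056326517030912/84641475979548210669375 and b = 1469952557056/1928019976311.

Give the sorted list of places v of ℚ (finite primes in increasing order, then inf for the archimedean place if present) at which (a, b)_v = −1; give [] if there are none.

[2, 13]

(a, b) ≡ (78, 39) mod (ℚ^×)²; places V = {2, 3, 5, 11, 13, 17, 29, 37, 41, ∞}.
(a,b)_13: α=-1, u≡2; β=-1, v≡1 (mod 13); (2|13)=-1, (1|13)=+1; sign (−1)^0·-1^-1·+1^-1 = -1.
(a,b)_5: α=-4, u≡2; β=0, v≡1 (mod 5); (2|5)=-1, (1|5)=+1; sign (−1)^0·-1^0·+1^-4 = +1.
(a,b)_2: α=55, β=30; u≡7, v≡7 (mod 8); ε(u)ε(v)=1·1, αω(v)=55·0, βω(u)=30·0; sum ≡ 1  ⇒  -1.
(a,b)_11: α=-2, u≡5; β=-2, v≡7 (mod 11); (5|11)=+1, (7|11)=-1; sign (−1)^0·+1^-2·-1^-2 = +1.
(a,b)_41: α=-2, u≡18; β=-2, v≡37 (mod 41); (18|41)=+1, (37|41)=+1; sign (−1)^0·+1^-2·+1^-2 = +1.
(a,b)_17: α=-6, u≡11; β=-2, v≡10 (mod 17); (11|17)=-1, (10|17)=-1; sign (−1)^0·-1^-2·-1^-6 = +1.
(a,b)_∞: sgn(78)=+, sgn(39)=+, so +1.
(a,b)_37: α=6, u≡10; β=2, v≡18 (mod 37); (10|37)=+1, (18|37)=-1; sign (−1)^0·+1^2·-1^6 = +1.
(a,b)_29: α=-4, u≡20; β=-2, v≡26 (mod 29); (20|29)=+1, (26|29)=-1; sign (−1)^0·+1^-2·-1^-4 = +1.
(a,b)_3: α=-1, u≡2; β=-1, v≡1 (mod 3); (2|3)=-1, (1|3)=+1; sign (−1)^1·-1^-1·+1^-1 = +1.
|Ram(78, 39)| = 2, even; anisotropic at {2, 13}.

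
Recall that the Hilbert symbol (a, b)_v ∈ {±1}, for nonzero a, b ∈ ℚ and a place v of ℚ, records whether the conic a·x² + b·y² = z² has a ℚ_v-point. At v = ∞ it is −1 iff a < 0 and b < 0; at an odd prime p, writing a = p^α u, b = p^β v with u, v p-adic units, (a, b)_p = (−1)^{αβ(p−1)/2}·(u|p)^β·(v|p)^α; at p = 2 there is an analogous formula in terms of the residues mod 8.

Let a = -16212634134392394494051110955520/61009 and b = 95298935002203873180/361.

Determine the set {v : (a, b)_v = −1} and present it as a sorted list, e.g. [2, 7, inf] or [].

Mod squares: a ≡ -21930, b ≡ 21855. Check v ∈ {∞, 2, 3, 5, 7, 13, 17, 19, 31, 43, 47}.
v=∞: -21930 < 0 and 21855 > 0  ⇒  (a,b)_∞ = +1.
v=47: a=47^4·(≡39), b=47^3·(≡9) mod 47; (39|47)=-1, (9|47)=+1; (−1)^{4·3·23}·(-1)^3·(+1)^4 = -1.
v=13: a=13^-2·(≡10), b=13^0·(≡11) mod 13; (10|13)=+1, (11|13)=-1; (−1)^{-2·0·6}·(+1)^0·(-1)^-2 = +1.
v=5: a=5^1·(≡4), b=5^1·(≡1) mod 5; (4|5)=+1, (1|5)=+1; (−1)^{1·1·2}·(+1)^1·(+1)^1 = +1.
v=31: a=31^8·(≡20), b=31^5·(≡13) mod 31; (20|31)=+1, (13|31)=-1; (−1)^{8·5·15}·(+1)^5·(-1)^8 = +1.
v=2: v_2(a)=9, v_2(b)=2; units ≡ 3, 7 (mod 8); ε·ε+αω+βω = 1·1+9·0+2·1 ≡ 1  ⇒  (a,b)_2 = -1.
v=17: a=17^3·(≡2), b=17^2·(≡10) mod 17; (2|17)=+1, (10|17)=-1; (−1)^{3·2·8}·(+1)^2·(-1)^3 = -1.
v=43: a=43^1·(≡41), b=43^2·(≡11) mod 43; (41|43)=+1, (11|43)=+1; (−1)^{1·2·21}·(+1)^2·(+1)^1 = +1.
v=7: a=7^4·(≡1), b=7^0·(≡4) mod 7; (1|7)=+1, (4|7)=+1; (−1)^{4·0·3}·(+1)^0·(+1)^4 = +1.
v=3: a=3^1·(≡1), b=3^1·(≡1) mod 3; (1|3)=+1, (1|3)=+1; (−1)^{1·1·1}·(+1)^1·(+1)^1 = -1.
v=19: a=19^-2·(≡14), b=19^-2·(≡4) mod 19; (14|19)=-1, (4|19)=+1; (−1)^{-2·-2·9}·(-1)^-2·(+1)^-2 = +1.
(-21930, 21855 / ℚ) ramifies at {2, 3, 17, 47}: a division algebra.

[2, 3, 17, 47]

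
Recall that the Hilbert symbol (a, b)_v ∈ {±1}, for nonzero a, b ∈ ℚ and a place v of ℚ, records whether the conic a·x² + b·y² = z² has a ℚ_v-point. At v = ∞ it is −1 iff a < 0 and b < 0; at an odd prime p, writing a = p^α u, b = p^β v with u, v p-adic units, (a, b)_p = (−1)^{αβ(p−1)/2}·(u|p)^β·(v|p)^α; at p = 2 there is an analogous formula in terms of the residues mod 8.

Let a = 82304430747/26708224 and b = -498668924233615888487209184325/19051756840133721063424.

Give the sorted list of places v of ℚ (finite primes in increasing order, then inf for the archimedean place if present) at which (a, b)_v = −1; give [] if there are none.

(a, b) ≡ (307923, -1333) mod (ℚ^×)²; places V = {2, 3, 5, 7, 11, 17, 19, 31, 43, 47, ∞}.
(a,b)_2: α=-8, β=-24; u≡3, v≡3 (mod 8); ε(u)ε(v)=1·1, αω(v)=-8·1, βω(u)=-24·1; sum ≡ 1  ⇒  -1.
(a,b)_47: α=2, u≡11; β=6, v≡10 (mod 47); (11|47)=-1, (10|47)=-1; sign (−1)^0·-1^6·-1^2 = +1.
(a,b)_43: α=1, u≡40; β=3, v≡30 (mod 43); (40|43)=+1, (30|43)=-1; sign (−1)^1·+1^3·-1^1 = +1.
(a,b)_11: α=3, u≡1; β=6, v≡3 (mod 11); (1|11)=+1, (3|11)=+1; sign (−1)^0·+1^6·+1^3 = +1.
(a,b)_∞: sgn(307923)=+, sgn(-1333)=−, so +1.
(a,b)_5: α=0, u≡3; β=2, v≡3 (mod 5); (3|5)=-1, (3|5)=-1; sign (−1)^0·-1^2·-1^0 = +1.
(a,b)_31: α=1, u≡26; β=3, v≡9 (mod 31); (26|31)=-1, (9|31)=+1; sign (−1)^1·-1^3·+1^1 = +1.
(a,b)_17: α=-2, u≡16; β=-6, v≡14 (mod 17); (16|17)=+1, (14|17)=-1; sign (−1)^0·+1^-6·-1^-2 = +1.
(a,b)_7: α=1, u≡2; β=2, v≡1 (mod 7); (2|7)=+1, (1|7)=+1; sign (−1)^0·+1^2·+1^1 = +1.
(a,b)_3: α=1, u≡2; β=2, v≡2 (mod 3); (2|3)=-1, (2|3)=-1; sign (−1)^0·-1^2·-1^1 = -1.
(a,b)_19: α=-2, u≡4; β=-6, v≡17 (mod 19); (4|19)=+1, (17|19)=+1; sign (−1)^0·+1^-6·+1^-2 = +1.
(307923, -1333 / ℚ) ramifies at {2, 3}: a division algebra.

[2, 3]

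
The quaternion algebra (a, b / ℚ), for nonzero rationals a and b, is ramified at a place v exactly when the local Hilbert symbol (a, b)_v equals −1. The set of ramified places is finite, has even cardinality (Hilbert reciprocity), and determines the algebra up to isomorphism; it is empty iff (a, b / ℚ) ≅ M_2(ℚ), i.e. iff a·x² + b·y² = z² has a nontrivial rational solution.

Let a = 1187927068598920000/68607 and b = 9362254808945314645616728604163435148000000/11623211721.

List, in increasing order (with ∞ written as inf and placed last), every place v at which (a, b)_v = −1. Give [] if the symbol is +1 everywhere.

Mod squares: a ≡ 1659931, b ≡ 7351123. Check v ∈ {∞, 2, 3, 5, 7, 11, 13, 17, 19, 29, 31, 37}.
v=5: a=5^4·(≡1), b=5^6·(≡2) mod 5; (1|5)=+1, (2|5)=-1; (−1)^{4·6·2}·(+1)^6·(-1)^4 = +1.
v=2: v_2(a)=6, v_2(b)=8; units ≡ 3, 3 (mod 8); ε·ε+αω+βω = 1·1+6·1+8·1 ≡ 1  ⇒  (a,b)_2 = -1.
v=29: a=29^1·(≡24), b=29^3·(≡8) mod 29; (24|29)=+1, (8|29)=-1; (−1)^{1·3·14}·(+1)^3·(-1)^1 = -1.
v=3: a=3^-4·(≡1), b=3^-8·(≡1) mod 3; (1|3)=+1, (1|3)=+1; (−1)^{-4·-8·1}·(+1)^-8·(+1)^-4 = +1.
v=17: a=17^1·(≡11), b=17^3·(≡7) mod 17; (11|17)=-1, (7|17)=-1; (−1)^{1·3·8}·(-1)^3·(-1)^1 = +1.
v=37: a=37^1·(≡6), b=37^3·(≡36) mod 37; (6|37)=-1, (36|37)=+1; (−1)^{1·3·18}·(-1)^3·(+1)^1 = -1.
v=19: a=19^4·(≡13), b=19^10·(≡1) mod 19; (13|19)=-1, (1|19)=+1; (−1)^{4·10·9}·(-1)^10·(+1)^4 = +1.
v=11: a=11^-2·(≡9), b=11^-6·(≡10) mod 11; (9|11)=+1, (10|11)=-1; (−1)^{-2·-6·5}·(+1)^-6·(-1)^-2 = +1.
v=31: a=31^2·(≡19), b=31^5·(≡9) mod 31; (19|31)=+1, (9|31)=+1; (−1)^{2·5·15}·(+1)^5·(+1)^2 = +1.
v=13: a=13^1·(≡3), b=13^3·(≡4) mod 13; (3|13)=+1, (4|13)=+1; (−1)^{1·3·6}·(+1)^3·(+1)^1 = +1.
v=7: a=7^-1·(≡1), b=7^0·(≡6) mod 7; (1|7)=+1, (6|7)=-1; (−1)^{-1·0·3}·(+1)^0·(-1)^-1 = -1.
v=∞: 1659931 > 0 and 7351123 > 0  ⇒  (a,b)_∞ = +1.
(1659931, 7351123 / ℚ) ramifies at {2, 7, 29, 37}: a division algebra.

[2, 7, 29, 37]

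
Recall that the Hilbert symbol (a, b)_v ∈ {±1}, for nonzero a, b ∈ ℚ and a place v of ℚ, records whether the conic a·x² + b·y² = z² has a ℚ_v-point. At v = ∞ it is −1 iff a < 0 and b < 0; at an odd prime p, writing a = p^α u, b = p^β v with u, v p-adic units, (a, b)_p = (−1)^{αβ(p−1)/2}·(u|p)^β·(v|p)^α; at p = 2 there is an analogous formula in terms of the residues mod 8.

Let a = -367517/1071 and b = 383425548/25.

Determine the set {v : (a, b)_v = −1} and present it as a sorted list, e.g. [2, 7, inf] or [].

Mod squares: a ≡ -52003, b ≡ 627. Check v ∈ {∞, 2, 3, 5, 7, 11, 17, 19, 23, 29}.
v=23: a=23^1·(≡4), b=23^2·(≡18) mod 23; (4|23)=+1, (18|23)=+1; (−1)^{1·2·11}·(+1)^2·(+1)^1 = +1.
v=29: a=29^2·(≡1), b=29^0·(≡10) mod 29; (1|29)=+1, (10|29)=-1; (−1)^{2·0·14}·(+1)^0·(-1)^2 = +1.
v=3: a=3^-2·(≡2), b=3^1·(≡2) mod 3; (2|3)=-1, (2|3)=-1; (−1)^{-2·1·1}·(-1)^1·(-1)^-2 = -1.
v=5: a=5^0·(≡3), b=5^-2·(≡3) mod 5; (3|5)=-1, (3|5)=-1; (−1)^{0·-2·2}·(-1)^-2·(-1)^0 = +1.
v=19: a=19^1·(≡8), b=19^1·(≡2) mod 19; (8|19)=-1, (2|19)=-1; (−1)^{1·1·9}·(-1)^1·(-1)^1 = -1.
v=11: a=11^0·(≡1), b=11^1·(≡8) mod 11; (1|11)=+1, (8|11)=-1; (−1)^{0·1·5}·(+1)^1·(-1)^0 = +1.
v=17: a=17^-1·(≡9), b=17^2·(≡15) mod 17; (9|17)=+1, (15|17)=+1; (−1)^{-1·2·8}·(+1)^2·(+1)^-1 = +1.
v=∞: -52003 < 0 and 627 > 0  ⇒  (a,b)_∞ = +1.
v=2: v_2(a)=0, v_2(b)=2; units ≡ 5, 3 (mod 8); ε·ε+αω+βω = 0·1+0·1+2·1 ≡ 0  ⇒  (a,b)_2 = +1.
v=7: a=7^-1·(≡3), b=7^0·(≡4) mod 7; (3|7)=-1, (4|7)=+1; (−1)^{-1·0·3}·(-1)^0·(+1)^-1 = +1.
Ram(-52003, 627) = {3, 19}; no ℚ_3-point on the conic.

[3, 19]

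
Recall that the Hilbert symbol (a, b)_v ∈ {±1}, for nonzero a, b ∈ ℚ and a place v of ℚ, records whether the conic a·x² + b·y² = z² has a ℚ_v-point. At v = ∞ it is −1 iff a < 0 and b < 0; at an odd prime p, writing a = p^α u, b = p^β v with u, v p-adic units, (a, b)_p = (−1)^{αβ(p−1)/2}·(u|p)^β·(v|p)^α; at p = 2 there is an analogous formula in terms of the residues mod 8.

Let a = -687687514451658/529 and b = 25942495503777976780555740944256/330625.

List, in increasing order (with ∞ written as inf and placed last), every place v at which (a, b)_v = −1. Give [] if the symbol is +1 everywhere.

(a, b) ≡ (-658378, 2046) mod (ℚ^×)²; places V = {2, 3, 5, 7, 11, 19, 23, 31, 37, 41, ∞}.
(a,b)_3: α=10, u≡2; β=17, v≡1 (mod 3); (2|3)=-1, (1|3)=+1; sign (−1)^0·-1^17·+1^10 = -1.
(a,b)_41: α=1, u≡7; β=2, v≡8 (mod 41); (7|41)=-1, (8|41)=+1; sign (−1)^0·-1^2·+1^1 = +1.
(a,b)_7: α=3, u≡6; β=8, v≡4 (mod 7); (6|7)=-1, (4|7)=+1; sign (−1)^0·-1^8·+1^3 = +1.
(a,b)_23: α=-2, u≡21; β=-2, v≡17 (mod 23); (21|23)=-1, (17|23)=-1; sign (−1)^0·-1^-2·-1^-2 = +1.
(a,b)_31: α=1, u≡16; β=3, v≡2 (mod 31); (16|31)=+1, (2|31)=+1; sign (−1)^1·+1^3·+1^1 = -1.
(a,b)_2: α=1, β=7; u≡3, v≡7 (mod 8); ε(u)ε(v)=1·1, αω(v)=1·0, βω(u)=7·1; sum ≡ 0  ⇒  +1.
(a,b)_19: α=2, u≡15; β=2, v≡8 (mod 19); (15|19)=-1, (8|19)=-1; sign (−1)^0·-1^2·-1^2 = +1.
(a,b)_∞: sgn(-658378)=−, sgn(2046)=+, so +1.
(a,b)_5: α=0, u≡3; β=-4, v≡4 (mod 5); (3|5)=-1, (4|5)=+1; sign (−1)^0·-1^-4·+1^0 = +1.
(a,b)_11: α=0, u≡5; β=1, v≡7 (mod 11); (5|11)=+1, (7|11)=-1; sign (−1)^0·+1^1·-1^0 = +1.
(a,b)_37: α=1, u≡11; β=2, v≡11 (mod 37); (11|37)=+1, (11|37)=+1; sign (−1)^0·+1^2·+1^1 = +1.
(-658378, 2046 / ℚ) ramifies at {3, 31}: a division algebra.

[3, 31]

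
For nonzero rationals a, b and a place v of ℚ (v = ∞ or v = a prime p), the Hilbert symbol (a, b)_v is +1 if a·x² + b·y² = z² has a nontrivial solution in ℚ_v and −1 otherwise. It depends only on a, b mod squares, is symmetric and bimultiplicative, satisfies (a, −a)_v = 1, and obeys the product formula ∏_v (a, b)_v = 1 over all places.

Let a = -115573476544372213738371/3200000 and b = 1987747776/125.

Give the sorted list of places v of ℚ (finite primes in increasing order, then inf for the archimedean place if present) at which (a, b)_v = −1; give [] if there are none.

(a, b) ≡ (-3255, 1995) mod (ℚ^×)²; places V = {2, 3, 5, 7, 11, 13, 19, 31, ∞}.
(a,b)_2: α=-10, β=6; u≡1, v≡3 (mod 8); ε(u)ε(v)=0·1, αω(v)=-10·1, βω(u)=6·0; sum ≡ 0  ⇒  +1.
(a,b)_11: α=2, u≡3; β=0, v≡9 (mod 11); (3|11)=+1, (9|11)=+1; sign (−1)^0·+1^0·+1^2 = +1.
(a,b)_3: α=13, u≡1; β=5, v≡2 (mod 3); (1|3)=+1, (2|3)=-1; sign (−1)^1·+1^5·-1^13 = +1.
(a,b)_31: α=5, u≡7; β=2, v≡3 (mod 31); (7|31)=+1, (3|31)=-1; sign (−1)^0·+1^2·-1^5 = -1.
(a,b)_19: α=2, u≡10; β=1, v≡13 (mod 19); (10|19)=-1, (13|19)=-1; sign (−1)^0·-1^1·-1^2 = -1.
(a,b)_5: α=-5, u≡1; β=-3, v≡1 (mod 5); (1|5)=+1, (1|5)=+1; sign (−1)^0·+1^-3·+1^-5 = +1.
(a,b)_∞: sgn(-3255)=−, sgn(1995)=+, so +1.
(a,b)_7: α=3, u≡1; β=1, v≡6 (mod 7); (1|7)=+1, (6|7)=-1; sign (−1)^1·+1^1·-1^3 = +1.
(a,b)_13: α=2, u≡5; β=0, v≡5 (mod 13); (5|13)=-1, (5|13)=-1; sign (−1)^0·-1^0·-1^2 = +1.
Ram(-3255, 1995) = {19, 31}; no ℚ_19-point on the conic.

[19, 31]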